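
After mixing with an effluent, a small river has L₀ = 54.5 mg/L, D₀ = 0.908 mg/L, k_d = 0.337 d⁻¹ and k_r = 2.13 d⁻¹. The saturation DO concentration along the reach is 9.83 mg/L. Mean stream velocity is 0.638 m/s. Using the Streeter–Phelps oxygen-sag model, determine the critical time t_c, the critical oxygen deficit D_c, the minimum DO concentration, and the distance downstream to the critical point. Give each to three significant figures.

At the critical point dD/dt = 0, so k_d L₀ e^(−k_d t) = k_r D. Substituting D(t) from the Streeter–Phelps equation and solving for t gives
t_c = ln[(k_r/k_d)(1 − D₀(k_r−k_d)/(k_d L₀))] / (k_r−k_d).
Here k_r−k_d = 1.793 d⁻¹ and 1 − D₀(k_r−k_d)/(k_d L₀) = 1 − 0.908×1.793/(0.337×54.5) = 0.9114, so
t_c = ln(6.320 × 0.9114) / 1.793 = 1.751 / 1.793 = 0.9766 d.
L(t_c) = L₀ e^(−k_d t_c) = 54.5 × 0.7196 = 39.22 mg/L, and at the critical point k_r D_c = k_d L, so D_c = (0.337/2.13) × 39.22 = 6.205 mg/L.
Minimum DO = C_s − D_c = 9.83 − 6.205 = 3.625 mg/L.
x_c = v t_c = 0.638 m/s × 0.9766 d × 86400 s/d = 53830 m ≈ 53.8 km.

t_c ≈ 0.977 d; D_c ≈ 6.20 mg/L; min DO ≈ 3.63 mg/L; x_c ≈ 53.8 km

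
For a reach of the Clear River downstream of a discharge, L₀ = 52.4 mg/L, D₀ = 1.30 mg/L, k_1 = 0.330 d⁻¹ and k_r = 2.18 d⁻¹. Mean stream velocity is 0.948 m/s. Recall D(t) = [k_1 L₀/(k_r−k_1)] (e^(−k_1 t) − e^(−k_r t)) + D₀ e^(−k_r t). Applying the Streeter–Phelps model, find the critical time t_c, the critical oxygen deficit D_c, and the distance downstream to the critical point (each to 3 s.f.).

t_c ≈ 0.940 d; D_c ≈ 5.82 mg/L; x_c ≈ 77.0 km

t_c = [1/(k_r−k_1)] ln[(k_r/k_1)(1 − D₀(k_r−k_1)/(k_1 L₀))]
= [1/(2.18−0.330)] ln[(2.18/0.330)(1 − 1.30×1.850/(0.330×52.4))]
= (1/1.850) ln[6.606 × 0.8609] = 0.5405 × ln(5.687) = 0.5405 × 1.738 = 0.9396 d.
L(t_c) = L₀ e^(−k_1 t_c) = 52.4 × 0.7334 = 38.43 mg/L, and at the critical point k_r D_c = k_1 L, so D_c = (0.330/2.18) × 38.43 = 5.817 mg/L.
x_c = v t_c = 0.948 m/s × 0.9396 d × 86400 s/d = 76960 m ≈ 77.0 km.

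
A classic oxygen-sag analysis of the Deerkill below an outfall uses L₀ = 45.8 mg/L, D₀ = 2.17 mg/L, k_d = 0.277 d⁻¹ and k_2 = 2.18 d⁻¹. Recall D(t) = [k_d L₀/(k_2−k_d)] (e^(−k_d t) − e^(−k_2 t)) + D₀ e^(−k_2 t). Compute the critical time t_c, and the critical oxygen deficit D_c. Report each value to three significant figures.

t_c ≈ 0.877 d; D_c ≈ 4.56 mg/L

With k_2/k_d = 7.870 and 1 − D₀(k_2−k_d)/(k_d L₀) = 0.6745,
t_c = ln(7.870 × 0.6745) / (2.18 − 0.277) = ln(5.308) / 1.903 = 1.669/1.903 = 0.8772 d.
L(t_c) = L₀ e^(−k_d t_c) = 45.8 × 0.7843 = 35.92 mg/L, and at the critical point k_2 D_c = k_d L, so D_c = (0.277/2.18) × 35.92 = 4.564 mg/L.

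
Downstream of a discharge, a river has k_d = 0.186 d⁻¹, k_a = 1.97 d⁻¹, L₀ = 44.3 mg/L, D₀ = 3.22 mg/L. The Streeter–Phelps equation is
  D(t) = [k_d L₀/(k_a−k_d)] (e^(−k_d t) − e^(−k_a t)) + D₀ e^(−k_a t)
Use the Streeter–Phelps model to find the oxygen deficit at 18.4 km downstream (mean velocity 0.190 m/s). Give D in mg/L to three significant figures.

D ≈ 3.60 mg/L

Travel time t = x/v = 18.4 km / (0.190 m/s) = 18400 m / 0.190 m/s = 96840 s = 1.121 d.
k_d L₀/(k_a−k_d) = 0.186×44.3/(1.97−0.186) = 8.240/1.784 = 4.619 mg/L.
e^(−k_d t) = e^(−0.186×1.121) = 0.8118; e^(−k_a t) = e^(−1.97×1.121) = 0.1099.
D = 4.619 × (0.8118 − 0.1099) + 3.22 × 0.1099 = 3.242 + 0.3539 = 3.596 mg/L.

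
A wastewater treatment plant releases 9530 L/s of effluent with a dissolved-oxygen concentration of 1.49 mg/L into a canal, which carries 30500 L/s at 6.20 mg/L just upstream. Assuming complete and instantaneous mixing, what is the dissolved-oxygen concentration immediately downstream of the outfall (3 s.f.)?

Flow-weighted mixing: C = (Q_r C_r + Q_w C_w)/(Q_r + Q_w)
= (30500×6.20 + 9530×1.49)/(30500 + 9530) = 203300/40030 = 5.079 mg/L.

5.08 mg/L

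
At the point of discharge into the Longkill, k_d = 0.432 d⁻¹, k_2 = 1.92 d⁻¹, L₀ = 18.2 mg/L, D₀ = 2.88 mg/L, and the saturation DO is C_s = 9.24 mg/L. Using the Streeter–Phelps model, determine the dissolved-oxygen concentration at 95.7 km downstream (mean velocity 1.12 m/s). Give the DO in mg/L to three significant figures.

DO ≈ 6.15 mg/L

Travel time t = x/v = 95.7 km / (1.12 m/s) = 95700 m / 1.12 m/s = 85450 s = 0.9890 d.
k_d L₀/(k_2−k_d) = 0.432×18.2/(1.92−0.432) = 7.862/1.488 = 5.284 mg/L.
e^(−k_d t) = e^(−0.432×0.9890) = 0.6523; e^(−k_2 t) = e^(−1.92×0.9890) = 0.1497.
D = 5.284 × (0.6523 − 0.1497) + 2.88 × 0.1497 = 2.655 + 0.4313 = 3.087 mg/L.
DO = C_s − D = 9.24 − 3.087 = 6.153 mg/L.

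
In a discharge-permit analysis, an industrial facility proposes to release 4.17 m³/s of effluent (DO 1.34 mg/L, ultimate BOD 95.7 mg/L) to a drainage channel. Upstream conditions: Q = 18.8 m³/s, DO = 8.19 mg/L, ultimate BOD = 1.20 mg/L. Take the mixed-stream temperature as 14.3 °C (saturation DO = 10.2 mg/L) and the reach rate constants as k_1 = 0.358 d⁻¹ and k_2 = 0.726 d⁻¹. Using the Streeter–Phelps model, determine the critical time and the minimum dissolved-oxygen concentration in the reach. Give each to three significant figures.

Mixed DO = (18.8×8.19 + 4.17×1.34)/(18.8+4.17) = 159.6/22.97 = 6.946 mg/L.
Mixed L₀ = (18.8×1.20 + 4.17×95.7)/(22.97) = 421.6/22.97 = 18.36 mg/L.
Initial deficit D₀ = C_s − DO₀ = 10.2 − 6.946 = 3.254 mg/L.
t_c = (1/0.3680) ln[(0.726/0.358)(1 − 3.254×0.3680/(0.358×18.36))] = 2.717 × ln(1.658) = 1.375 d.
D_c = (0.358/0.726) × 18.36 × e^(−0.358×1.375) = 0.4931 × 18.36 × 0.6113 = 5.533 mg/L.
Minimum DO = 10.2 − 5.533 = 4.667 mg/L.

t_c ≈ 1.37 d; minimum DO ≈ 4.67 mg/L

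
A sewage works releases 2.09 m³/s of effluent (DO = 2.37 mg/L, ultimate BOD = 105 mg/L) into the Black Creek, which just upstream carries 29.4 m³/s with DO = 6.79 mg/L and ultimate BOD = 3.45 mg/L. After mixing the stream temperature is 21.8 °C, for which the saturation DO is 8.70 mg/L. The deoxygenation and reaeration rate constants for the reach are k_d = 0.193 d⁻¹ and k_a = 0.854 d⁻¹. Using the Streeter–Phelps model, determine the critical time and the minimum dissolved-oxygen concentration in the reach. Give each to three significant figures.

Mixed DO = (29.4×6.79 + 2.09×2.37)/(29.4+2.09) = 204.6/31.49 = 6.497 mg/L.
Mixed L₀ = (29.4×3.45 + 2.09×105)/(31.49) = 320.9/31.49 = 10.19 mg/L.
Initial deficit D₀ = C_s − DO₀ = 8.70 − 6.497 = 2.203 mg/L.
t_c = (1/0.6610) ln[(0.854/0.193)(1 − 2.203×0.6610/(0.193×10.19))] = 1.513 × ln(1.148) = 0.2088 d.
D_c = (0.193/0.854) × 10.19 × e^(−0.193×0.2088) = 0.2260 × 10.19 × 0.9605 = 2.212 mg/L.
Minimum DO = 8.70 − 2.212 = 6.488 mg/L.

t_c ≈ 0.209 d; minimum DO ≈ 6.49 mg/L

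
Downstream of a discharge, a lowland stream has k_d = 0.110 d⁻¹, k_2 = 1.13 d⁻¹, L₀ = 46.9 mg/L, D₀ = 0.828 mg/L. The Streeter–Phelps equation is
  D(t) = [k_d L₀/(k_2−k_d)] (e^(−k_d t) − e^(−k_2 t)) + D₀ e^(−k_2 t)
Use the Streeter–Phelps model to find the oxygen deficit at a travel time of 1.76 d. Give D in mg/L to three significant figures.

D ≈ 3.59 mg/L

k_d L₀/(k_2−k_d) = 0.110×46.9/(1.13−0.110) = 5.159/1.020 = 5.058 mg/L.
e^(−k_d t) = e^(−0.110×1.760) = 0.8240; e^(−k_2 t) = e^(−1.13×1.760) = 0.1369.
D = 5.058 × (0.8240 − 0.1369) + 0.828 × 0.1369 = 3.475 + 0.1133 = 3.589 mg/L.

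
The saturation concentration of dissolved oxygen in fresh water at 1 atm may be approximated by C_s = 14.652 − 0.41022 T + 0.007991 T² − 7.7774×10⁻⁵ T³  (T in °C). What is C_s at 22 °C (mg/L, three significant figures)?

C_s ≈ 8.67 mg/L

C_s = 14.652 − 0.41022×22 + 0.007991×22² − 7.7774×10⁻⁵×22³ = 8.667 mg/L.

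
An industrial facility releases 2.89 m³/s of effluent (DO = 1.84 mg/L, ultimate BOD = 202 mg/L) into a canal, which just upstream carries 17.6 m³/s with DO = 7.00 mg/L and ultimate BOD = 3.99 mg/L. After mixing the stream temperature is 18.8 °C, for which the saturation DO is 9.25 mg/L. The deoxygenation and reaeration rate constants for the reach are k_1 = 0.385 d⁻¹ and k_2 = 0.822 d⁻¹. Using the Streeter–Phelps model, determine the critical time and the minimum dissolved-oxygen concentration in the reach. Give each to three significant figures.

t_c ≈ 1.48 d; minimum DO ≈ 0.793 mg/L

Mixed DO = (17.6×7.00 + 2.89×1.84)/(17.6+2.89) = 128.5/20.49 = 6.272 mg/L.
Mixed L₀ = (17.6×3.99 + 2.89×202)/(20.49) = 654.0/20.49 = 31.92 mg/L.
Initial deficit D₀ = C_s − DO₀ = 9.25 − 6.272 = 2.978 mg/L.
t_c = (1/0.4370) ln[(0.822/0.385)(1 − 2.978×0.4370/(0.385×31.92))] = 2.288 × ln(1.909) = 1.480 d.
D_c = (0.385/0.822) × 31.92 × e^(−0.385×1.480) = 0.4684 × 31.92 × 0.5657 = 8.457 mg/L.
Minimum DO = 9.25 − 8.457 = 0.7925 mg/L.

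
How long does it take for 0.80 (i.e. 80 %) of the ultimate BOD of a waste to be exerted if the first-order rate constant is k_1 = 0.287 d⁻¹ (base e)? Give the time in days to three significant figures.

y/L₀ = 1 − e^(−k_1 t) = 0.80 ⇒ e^(−k_1 t) = 0.200
t = −ln(0.200) / 0.287 = 1.609 / 0.287 = 5.608 d.

t ≈ 5.61 d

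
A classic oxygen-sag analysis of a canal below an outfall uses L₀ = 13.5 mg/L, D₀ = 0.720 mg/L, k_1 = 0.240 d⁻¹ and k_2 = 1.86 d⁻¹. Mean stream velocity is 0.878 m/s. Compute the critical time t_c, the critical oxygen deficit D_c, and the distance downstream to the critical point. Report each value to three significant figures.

t_c ≈ 0.989 d; D_c ≈ 1.37 mg/L; x_c ≈ 75.0 km

t_c = [1/(k_2−k_1)] ln[(k_2/k_1)(1 − D₀(k_2−k_1)/(k_1 L₀))]
= [1/(1.86−0.240)] ln[(1.86/0.240)(1 − 0.720×1.620/(0.240×13.5))]
= (1/1.620) ln[7.750 × 0.6400] = 0.6173 × ln(4.960) = 0.6173 × 1.601 = 0.9885 d.
L(t_c) = L₀ e^(−k_1 t_c) = 13.5 × 0.7888 = 10.65 mg/L, and at the critical point k_2 D_c = k_1 L, so D_c = (0.240/1.86) × 10.65 = 1.374 mg/L.
x_c = v t_c = 0.878 m/s × 0.9885 d × 86400 s/d = 74990 m ≈ 75.0 km.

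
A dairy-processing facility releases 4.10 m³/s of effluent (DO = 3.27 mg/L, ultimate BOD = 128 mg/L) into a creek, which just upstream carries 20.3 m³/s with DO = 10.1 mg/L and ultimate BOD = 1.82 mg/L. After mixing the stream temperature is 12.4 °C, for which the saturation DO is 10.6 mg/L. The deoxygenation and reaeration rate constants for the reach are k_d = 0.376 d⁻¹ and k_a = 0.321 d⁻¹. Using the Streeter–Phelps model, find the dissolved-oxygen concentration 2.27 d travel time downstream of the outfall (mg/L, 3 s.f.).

DO ≈ 0.891 mg/L

Mixed DO = (20.3×10.1 + 4.10×3.27)/(20.3+4.10) = 218.4/24.40 = 8.952 mg/L.
Mixed L₀ = (20.3×1.82 + 4.10×128)/(24.40) = 561.7/24.40 = 23.02 mg/L.
Initial deficit D₀ = C_s − DO₀ = 10.6 − 8.952 = 1.648 mg/L.
D(2.27) = [0.376×23.02/(0.321−0.376)](e^(−0.376×2.27) − e^(−0.321×2.27)) + 1.648 e^(−0.321×2.27)
= -157.4 × (0.4259 − 0.4826) + 1.648 × 0.4826 = 9.709 mg/L.
DO = 10.6 − 9.709 = 0.8908 mg/L.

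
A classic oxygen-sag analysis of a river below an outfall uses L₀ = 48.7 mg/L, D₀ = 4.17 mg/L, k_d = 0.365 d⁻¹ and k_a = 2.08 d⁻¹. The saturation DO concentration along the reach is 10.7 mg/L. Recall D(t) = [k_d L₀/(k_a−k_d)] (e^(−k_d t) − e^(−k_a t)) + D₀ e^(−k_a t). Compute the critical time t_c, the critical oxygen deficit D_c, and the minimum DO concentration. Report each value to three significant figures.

With k_a/k_d = 5.699 and 1 − D₀(k_a−k_d)/(k_d L₀) = 0.5977,
t_c = ln(5.699 × 0.5977) / (2.08 − 0.365) = ln(3.406) / 1.715 = 1.226/1.715 = 0.7146 d.
D_c = (k_d/k_a) L₀ e^(−k_d t_c) = (0.365/2.08) × 48.7 × e^(−0.365×0.7146) = 0.1755 × 48.7 × 0.7704 = 6.584 mg/L.
Minimum DO = C_s − D_c = 10.7 − 6.584 = 4.116 mg/L.

t_c ≈ 0.715 d; D_c ≈ 6.58 mg/L; min DO ≈ 4.12 mg/L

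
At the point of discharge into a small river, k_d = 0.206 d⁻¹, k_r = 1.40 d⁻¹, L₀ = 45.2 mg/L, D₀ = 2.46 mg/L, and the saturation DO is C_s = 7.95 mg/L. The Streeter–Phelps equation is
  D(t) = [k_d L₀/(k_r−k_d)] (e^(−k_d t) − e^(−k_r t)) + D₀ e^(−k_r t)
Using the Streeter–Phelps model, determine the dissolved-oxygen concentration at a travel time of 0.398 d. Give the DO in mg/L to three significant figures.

k_d L₀/(k_r−k_d) = 0.206×45.2/(1.40−0.206) = 9.311/1.194 = 7.798 mg/L.
e^(−k_d t) = e^(−0.206×0.3980) = 0.9213; e^(−k_r t) = e^(−1.40×0.3980) = 0.5728.
D = 7.798 × (0.9213 − 0.5728) + 2.46 × 0.5728 = 2.718 + 1.409 = 4.127 mg/L.
DO = C_s − D = 7.95 − 4.127 = 3.823 mg/L.

DO ≈ 3.82 mg/L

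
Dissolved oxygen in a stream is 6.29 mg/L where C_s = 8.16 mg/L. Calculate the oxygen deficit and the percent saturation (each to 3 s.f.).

D = C_s − C = 8.16 − 6.29 = 1.87 mg/L.
% saturation = 6.29/8.16 × 100 = 77.1 %.

D ≈ 1.87 mg/L; 77.1 % saturation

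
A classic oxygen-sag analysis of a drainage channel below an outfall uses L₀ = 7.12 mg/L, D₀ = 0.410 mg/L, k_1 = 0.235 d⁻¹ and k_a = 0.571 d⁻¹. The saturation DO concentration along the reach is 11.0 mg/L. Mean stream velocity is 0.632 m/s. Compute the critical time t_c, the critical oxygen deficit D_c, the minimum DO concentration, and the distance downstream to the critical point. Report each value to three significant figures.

With k_a/k_1 = 2.430 and 1 − D₀(k_a−k_1)/(k_1 L₀) = 0.9177,
t_c = ln(2.430 × 0.9177) / (0.571 − 0.235) = ln(2.230) / 0.3360 = 0.8019/0.3360 = 2.387 d.
D_c = (k_1/k_a) L₀ e^(−k_1 t_c) = (0.235/0.571) × 7.12 × e^(−0.235×2.387) = 0.4116 × 7.12 × 0.5707 = 1.672 mg/L.
Minimum DO = C_s − D_c = 11.0 − 1.672 = 9.328 mg/L.
x_c = v t_c = 0.632 m/s × 2.387 d × 86400 s/d = 130300 m ≈ 130 km.

t_c ≈ 2.39 d; D_c ≈ 1.67 mg/L; min DO ≈ 9.33 mg/L; x_c ≈ 130 km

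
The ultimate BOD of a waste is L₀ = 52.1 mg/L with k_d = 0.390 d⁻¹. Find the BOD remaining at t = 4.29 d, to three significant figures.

L ≈ 9.78 mg/L

L_t = L₀ e^(−k_d t) = 52.1 × e^(−0.390×4.29) = 52.1 × 0.1877 = 9.777 mg/L.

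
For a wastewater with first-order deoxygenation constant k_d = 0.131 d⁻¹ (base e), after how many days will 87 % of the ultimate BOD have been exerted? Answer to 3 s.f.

y/L₀ = 1 − e^(−k_d t) = 0.87 ⇒ e^(−k_d t) = 0.130
t = −ln(0.130) / 0.131 = 2.040 / 0.131 = 15.57 d.

t ≈ 15.6 d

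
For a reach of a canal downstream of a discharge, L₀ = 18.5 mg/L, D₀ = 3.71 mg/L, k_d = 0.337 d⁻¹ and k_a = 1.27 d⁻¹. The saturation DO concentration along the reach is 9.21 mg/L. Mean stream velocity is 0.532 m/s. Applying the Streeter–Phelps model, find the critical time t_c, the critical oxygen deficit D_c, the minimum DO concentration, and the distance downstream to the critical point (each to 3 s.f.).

t_c ≈ 0.554 d; D_c ≈ 4.07 mg/L; min DO ≈ 5.14 mg/L; x_c ≈ 25.4 km

At the critical point dD/dt = 0, so k_d L₀ e^(−k_d t) = k_a D. Substituting D(t) from the Streeter–Phelps equation and solving for t gives
t_c = ln[(k_a/k_d)(1 − D₀(k_a−k_d)/(k_d L₀))] / (k_a−k_d).
Here k_a−k_d = 0.9330 d⁻¹ and 1 − D₀(k_a−k_d)/(k_d L₀) = 1 − 3.71×0.9330/(0.337×18.5) = 0.4448, so
t_c = ln(3.769 × 0.4448) / 0.9330 = 0.5165 / 0.9330 = 0.5536 d.
L(t_c) = L₀ e^(−k_d t_c) = 18.5 × 0.8298 = 15.35 mg/L, and at the critical point k_a D_c = k_d L, so D_c = (0.337/1.27) × 15.35 = 4.074 mg/L.
Minimum DO = C_s − D_c = 9.21 − 4.074 = 5.136 mg/L.
x_c = v t_c = 0.532 m/s × 0.5536 d × 86400 s/d = 25450 m ≈ 25.4 km.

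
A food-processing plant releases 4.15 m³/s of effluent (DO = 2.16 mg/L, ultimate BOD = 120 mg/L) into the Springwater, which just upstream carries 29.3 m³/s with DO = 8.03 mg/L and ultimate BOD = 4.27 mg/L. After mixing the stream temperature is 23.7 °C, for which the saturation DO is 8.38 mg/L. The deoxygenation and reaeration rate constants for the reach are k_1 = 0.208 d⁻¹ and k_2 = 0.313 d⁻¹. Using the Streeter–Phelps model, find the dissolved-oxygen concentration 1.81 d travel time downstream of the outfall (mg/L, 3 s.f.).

Mixed DO = (29.3×8.03 + 4.15×2.16)/(29.3+4.15) = 244.2/33.45 = 7.302 mg/L.
Mixed L₀ = (29.3×4.27 + 4.15×120)/(33.45) = 623.1/33.45 = 18.63 mg/L.
Initial deficit D₀ = C_s − DO₀ = 8.38 − 7.302 = 1.078 mg/L.
D(1.81) = [0.208×18.63/(0.313−0.208)](e^(−0.208×1.81) − e^(−0.313×1.81)) + 1.078 e^(−0.313×1.81)
= 36.90 × (0.6863 − 0.5675) + 1.078 × 0.5675 = 4.995 mg/L.
DO = 8.38 − 4.995 = 3.385 mg/L.

DO ≈ 3.38 mg/L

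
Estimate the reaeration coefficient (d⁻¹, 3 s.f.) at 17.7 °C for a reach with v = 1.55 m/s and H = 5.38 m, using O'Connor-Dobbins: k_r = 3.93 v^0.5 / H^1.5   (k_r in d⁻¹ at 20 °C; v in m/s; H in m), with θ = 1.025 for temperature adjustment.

k_r(20) = 3.93 × 1.55^0.5 / 5.38^1.5 = 3.93 × 1.245 / 12.48 = 0.3921 d⁻¹.
k_r(17.7) = 0.3921 × 1.025^(17.7−20) = 0.3921 × 0.9448 = 0.3704 d⁻¹.

k_r ≈ 0.370 d⁻¹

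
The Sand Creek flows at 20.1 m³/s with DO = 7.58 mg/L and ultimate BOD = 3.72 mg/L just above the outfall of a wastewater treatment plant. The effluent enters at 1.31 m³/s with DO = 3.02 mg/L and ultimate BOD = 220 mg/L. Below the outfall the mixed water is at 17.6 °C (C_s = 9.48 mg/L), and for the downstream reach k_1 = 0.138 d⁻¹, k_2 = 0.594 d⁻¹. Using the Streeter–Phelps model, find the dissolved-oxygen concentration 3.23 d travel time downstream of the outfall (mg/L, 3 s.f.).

DO ≈ 6.63 mg/L

Mixed DO = (20.1×7.58 + 1.31×3.02)/(20.1+1.31) = 156.3/21.41 = 7.301 mg/L.
Mixed L₀ = (20.1×3.72 + 1.31×220)/(21.41) = 363.0/21.41 = 16.95 mg/L.
Initial deficit D₀ = C_s − DO₀ = 9.48 − 7.301 = 2.179 mg/L.
D(3.23) = [0.138×16.95/(0.594−0.138)](e^(−0.138×3.23) − e^(−0.594×3.23)) + 2.179 e^(−0.594×3.23)
= 5.131 × (0.6404 − 0.1468) + 2.179 × 0.1468 = 2.852 mg/L.
DO = 9.48 − 2.852 = 6.628 mg/L.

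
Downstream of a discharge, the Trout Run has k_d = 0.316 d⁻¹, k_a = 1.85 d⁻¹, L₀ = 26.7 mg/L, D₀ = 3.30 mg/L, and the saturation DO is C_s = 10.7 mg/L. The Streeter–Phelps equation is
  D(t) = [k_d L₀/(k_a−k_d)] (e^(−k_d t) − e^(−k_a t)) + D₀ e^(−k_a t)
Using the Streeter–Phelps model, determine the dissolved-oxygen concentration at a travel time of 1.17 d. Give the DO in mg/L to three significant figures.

DO ≈ 7.15 mg/L

k_d L₀/(k_a−k_d) = 0.316×26.7/(1.85−0.316) = 8.437/1.534 = 5.500 mg/L.
e^(−k_d t) = e^(−0.316×1.170) = 0.6909; e^(−k_a t) = e^(−1.85×1.170) = 0.1148.
D = 5.500 × (0.6909 − 0.1148) + 3.30 × 0.1148 = 3.169 + 0.3789 = 3.548 mg/L.
DO = C_s − D = 10.7 − 3.548 = 7.152 mg/L.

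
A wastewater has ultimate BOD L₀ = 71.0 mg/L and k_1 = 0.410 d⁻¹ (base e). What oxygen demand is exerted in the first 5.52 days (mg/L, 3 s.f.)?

y ≈ 63.6 mg/L

y_t = L₀(1 − e^(−k_1 t)) = 71.0 × (1 − e^(−0.410×5.52))
= 71.0 × (1 − 0.1040) = 71.0 × 0.8960 = 63.61 mg/L.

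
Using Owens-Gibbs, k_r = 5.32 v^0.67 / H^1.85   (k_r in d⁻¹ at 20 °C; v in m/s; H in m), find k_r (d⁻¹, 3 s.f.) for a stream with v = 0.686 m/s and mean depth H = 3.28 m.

k_r ≈ 0.459 d⁻¹

k_r = 5.32 × 0.686^0.67 / 3.28^1.85 = 5.32 × 0.7768 / 9.003 = 0.4591 d⁻¹.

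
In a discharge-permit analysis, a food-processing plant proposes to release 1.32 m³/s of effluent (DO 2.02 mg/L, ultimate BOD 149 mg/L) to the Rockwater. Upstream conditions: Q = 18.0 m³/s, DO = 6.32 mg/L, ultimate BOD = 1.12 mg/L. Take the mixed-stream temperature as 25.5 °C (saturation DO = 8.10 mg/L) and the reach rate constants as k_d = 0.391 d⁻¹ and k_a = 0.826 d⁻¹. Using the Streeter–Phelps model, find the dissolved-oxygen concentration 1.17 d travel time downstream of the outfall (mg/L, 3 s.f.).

DO ≈ 4.76 mg/L

Mixed DO = (18.0×6.32 + 1.32×2.02)/(18.0+1.32) = 116.4/19.32 = 6.026 mg/L.
Mixed L₀ = (18.0×1.12 + 1.32×149)/(19.32) = 216.8/19.32 = 11.22 mg/L.
Initial deficit D₀ = C_s − DO₀ = 8.10 − 6.026 = 2.074 mg/L.
D(1.17) = [0.391×11.22/(0.826−0.391)](e^(−0.391×1.17) − e^(−0.826×1.17)) + 2.074 e^(−0.826×1.17)
= 10.09 × (0.6329 − 0.3804) + 2.074 × 0.3804 = 3.336 mg/L.
DO = 8.10 − 3.336 = 4.764 mg/L.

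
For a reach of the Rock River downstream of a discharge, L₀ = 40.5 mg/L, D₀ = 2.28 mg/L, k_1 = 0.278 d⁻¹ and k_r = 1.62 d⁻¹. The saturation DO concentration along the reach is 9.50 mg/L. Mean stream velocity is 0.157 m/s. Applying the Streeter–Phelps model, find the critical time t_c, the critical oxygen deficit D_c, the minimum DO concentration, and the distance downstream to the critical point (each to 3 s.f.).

At the critical point dD/dt = 0, so k_1 L₀ e^(−k_1 t) = k_r D. Substituting D(t) from the Streeter–Phelps equation and solving for t gives
t_c = ln[(k_r/k_1)(1 − D₀(k_r−k_1)/(k_1 L₀))] / (k_r−k_1).
Here k_r−k_1 = 1.342 d⁻¹ and 1 − D₀(k_r−k_1)/(k_1 L₀) = 1 − 2.28×1.342/(0.278×40.5) = 0.7282, so
t_c = ln(5.827 × 0.7282) / 1.342 = 1.445 / 1.342 = 1.077 d.
L(t_c) = L₀ e^(−k_1 t_c) = 40.5 × 0.7412 = 30.02 mg/L, and at the critical point k_r D_c = k_1 L, so D_c = (0.278/1.62) × 30.02 = 5.152 mg/L.
Minimum DO = C_s − D_c = 9.50 − 5.152 = 4.348 mg/L.
x_c = v t_c = 0.157 m/s × 1.077 d × 86400 s/d = 14610 m ≈ 14.6 km.

t_c ≈ 1.08 d; D_c ≈ 5.15 mg/L; min DO ≈ 4.35 mg/L; x_c ≈ 14.6 km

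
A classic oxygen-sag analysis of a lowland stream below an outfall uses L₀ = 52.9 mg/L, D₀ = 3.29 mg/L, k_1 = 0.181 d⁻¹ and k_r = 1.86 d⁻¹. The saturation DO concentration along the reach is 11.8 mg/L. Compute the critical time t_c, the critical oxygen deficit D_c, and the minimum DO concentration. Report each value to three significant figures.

t_c ≈ 0.875 d; D_c ≈ 4.39 mg/L; min DO ≈ 7.41 mg/L

With k_r/k_1 = 10.28 and 1 − D₀(k_r−k_1)/(k_1 L₀) = 0.4231,
t_c = ln(10.28 × 0.4231) / (1.86 − 0.181) = ln(4.348) / 1.679 = 1.470/1.679 = 0.8753 d.
D_c = (k_1/k_r) L₀ e^(−k_1 t_c) = (0.181/1.86) × 52.9 × e^(−0.181×0.8753) = 0.09731 × 52.9 × 0.8535 = 4.394 mg/L.
Minimum DO = C_s − D_c = 11.8 − 4.394 = 7.406 mg/L.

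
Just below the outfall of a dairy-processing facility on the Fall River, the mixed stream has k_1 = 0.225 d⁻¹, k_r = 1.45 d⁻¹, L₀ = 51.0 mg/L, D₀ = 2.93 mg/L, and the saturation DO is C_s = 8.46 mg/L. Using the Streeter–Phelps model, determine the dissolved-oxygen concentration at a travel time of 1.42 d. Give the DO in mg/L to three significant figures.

DO ≈ 2.48 mg/L

k_1 L₀/(k_r−k_1) = 0.225×51.0/(1.45−0.225) = 11.47/1.225 = 9.367 mg/L.
e^(−k_1 t) = e^(−0.225×1.420) = 0.7265; e^(−k_r t) = e^(−1.45×1.420) = 0.1276.
D = 9.367 × (0.7265 − 0.1276) + 2.93 × 0.1276 = 5.610 + 0.3738 = 5.984 mg/L.
DO = C_s − D = 8.46 − 5.984 = 2.476 mg/L.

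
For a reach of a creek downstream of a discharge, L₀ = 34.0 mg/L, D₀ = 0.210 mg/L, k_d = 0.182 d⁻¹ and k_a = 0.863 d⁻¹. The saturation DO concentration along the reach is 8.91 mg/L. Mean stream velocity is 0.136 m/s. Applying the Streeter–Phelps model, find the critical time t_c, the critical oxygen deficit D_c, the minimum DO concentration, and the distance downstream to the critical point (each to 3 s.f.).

t_c ≈ 2.25 d; D_c ≈ 4.76 mg/L; min DO ≈ 4.15 mg/L; x_c ≈ 26.5 km

t_c = [1/(k_a−k_d)] ln[(k_a/k_d)(1 − D₀(k_a−k_d)/(k_d L₀))]
= [1/(0.863−0.182)] ln[(0.863/0.182)(1 − 0.210×0.6810/(0.182×34.0))]
= (1/0.6810) ln[4.742 × 0.9769] = 1.468 × ln(4.632) = 1.468 × 1.533 = 2.251 d.
L(t_c) = L₀ e^(−k_d t_c) = 34.0 × 0.6638 = 22.57 mg/L, and at the critical point k_a D_c = k_d L, so D_c = (0.182/0.863) × 22.57 = 4.760 mg/L.
Minimum DO = C_s − D_c = 8.91 − 4.760 = 4.150 mg/L.
x_c = v t_c = 0.136 m/s × 2.251 d × 86400 s/d = 26450 m ≈ 26.5 km.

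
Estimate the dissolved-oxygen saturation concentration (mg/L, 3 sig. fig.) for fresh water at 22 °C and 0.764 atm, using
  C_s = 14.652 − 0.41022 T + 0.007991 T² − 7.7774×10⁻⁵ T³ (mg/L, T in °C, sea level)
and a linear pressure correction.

At sea level: C_s = 14.652 − 0.41022×22 + 0.007991×22² − 7.7774×10⁻⁵×22³ = 8.667 mg/L.
Pressure correction: C_s' = 8.667 × 0.764 = 6.621 mg/L.

C_s ≈ 6.62 mg/L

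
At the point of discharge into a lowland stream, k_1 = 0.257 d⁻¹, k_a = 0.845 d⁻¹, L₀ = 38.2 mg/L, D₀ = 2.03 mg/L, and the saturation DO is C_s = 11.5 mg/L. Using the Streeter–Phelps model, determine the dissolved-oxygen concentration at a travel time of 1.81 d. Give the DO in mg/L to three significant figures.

k_1 L₀/(k_a−k_1) = 0.257×38.2/(0.845−0.257) = 9.817/0.5880 = 16.70 mg/L.
e^(−k_1 t) = e^(−0.257×1.810) = 0.6280; e^(−k_a t) = e^(−0.845×1.810) = 0.2167.
D = 16.70 × (0.6280 − 0.2167) + 2.03 × 0.2167 = 6.868 + 0.4398 = 7.308 mg/L.
DO = C_s − D = 11.5 − 7.308 = 4.192 mg/L.

DO ≈ 4.19 mg/L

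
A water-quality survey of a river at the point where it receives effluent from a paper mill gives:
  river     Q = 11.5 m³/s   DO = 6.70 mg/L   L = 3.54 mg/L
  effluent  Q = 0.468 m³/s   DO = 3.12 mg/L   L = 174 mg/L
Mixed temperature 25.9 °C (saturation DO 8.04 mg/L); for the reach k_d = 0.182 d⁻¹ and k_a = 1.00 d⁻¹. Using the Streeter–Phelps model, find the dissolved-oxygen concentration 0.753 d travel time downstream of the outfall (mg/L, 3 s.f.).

DO ≈ 6.43 mg/L

Mixed DO = (11.5×6.70 + 0.468×3.12)/(11.5+0.468) = 78.51/11.97 = 6.560 mg/L.
Mixed L₀ = (11.5×3.54 + 0.468×174)/(11.97) = 122.1/11.97 = 10.21 mg/L.
Initial deficit D₀ = C_s − DO₀ = 8.04 − 6.560 = 1.480 mg/L.
D(0.753) = [0.182×10.21/(1.00−0.182)](e^(−0.182×0.753) − e^(−1.00×0.753)) + 1.480 e^(−1.00×0.753)
= 2.271 × (0.8719 − 0.4710) + 1.480 × 0.4710 = 1.608 mg/L.
DO = 8.04 − 1.608 = 6.432 mg/L.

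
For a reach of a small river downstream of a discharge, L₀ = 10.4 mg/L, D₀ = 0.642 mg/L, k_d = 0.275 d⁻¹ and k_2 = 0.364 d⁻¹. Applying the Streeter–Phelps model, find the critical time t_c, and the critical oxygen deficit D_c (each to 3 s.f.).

t_c = [1/(k_2−k_d)] ln[(k_2/k_d)(1 − D₀(k_2−k_d)/(k_d L₀))]
= [1/(0.364−0.275)] ln[(0.364/0.275)(1 − 0.642×0.08900/(0.275×10.4))]
= (1/0.08900) ln[1.324 × 0.9800] = 11.24 × ln(1.297) = 11.24 × 0.2602 = 2.924 d.
D_c = (k_d/k_2) L₀ e^(−k_d t_c) = (0.275/0.364) × 10.4 × e^(−0.275×2.924) = 0.7555 × 10.4 × 0.4475 = 3.516 mg/L.

t_c ≈ 2.92 d; D_c ≈ 3.52 mg/L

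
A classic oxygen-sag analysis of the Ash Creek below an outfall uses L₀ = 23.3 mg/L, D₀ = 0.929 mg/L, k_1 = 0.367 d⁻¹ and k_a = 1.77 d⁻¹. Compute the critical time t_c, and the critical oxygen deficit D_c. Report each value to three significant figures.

t_c ≈ 1.00 d; D_c ≈ 3.34 mg/L

t_c = [1/(k_a−k_1)] ln[(k_a/k_1)(1 − D₀(k_a−k_1)/(k_1 L₀))]
= [1/(1.77−0.367)] ln[(1.77/0.367)(1 − 0.929×1.403/(0.367×23.3))]
= (1/1.403) ln[4.823 × 0.8476] = 0.7128 × ln(4.088) = 0.7128 × 1.408 = 1.004 d.
D_c = (k_1/k_a) L₀ e^(−k_1 t_c) = (0.367/1.77) × 23.3 × e^(−0.367×1.004) = 0.2073 × 23.3 × 0.6919 = 3.343 mg/L.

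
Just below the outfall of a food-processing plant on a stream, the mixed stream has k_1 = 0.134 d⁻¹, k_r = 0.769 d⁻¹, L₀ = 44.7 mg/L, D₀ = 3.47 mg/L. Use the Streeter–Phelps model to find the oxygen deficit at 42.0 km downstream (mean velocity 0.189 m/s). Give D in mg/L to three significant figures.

D ≈ 5.86 mg/L

Travel time t = x/v = 42.0 km / (0.189 m/s) = 42000 m / 0.189 m/s = 222200 s = 2.572 d.
k_1 L₀/(k_r−k_1) = 0.134×44.7/(0.769−0.134) = 5.990/0.6350 = 9.433 mg/L.
e^(−k_1 t) = e^(−0.134×2.572) = 0.7085; e^(−k_r t) = e^(−0.769×2.572) = 0.1384.
D = 9.433 × (0.7085 − 0.1384) + 3.47 × 0.1384 = 5.378 + 0.4801 = 5.858 mg/L.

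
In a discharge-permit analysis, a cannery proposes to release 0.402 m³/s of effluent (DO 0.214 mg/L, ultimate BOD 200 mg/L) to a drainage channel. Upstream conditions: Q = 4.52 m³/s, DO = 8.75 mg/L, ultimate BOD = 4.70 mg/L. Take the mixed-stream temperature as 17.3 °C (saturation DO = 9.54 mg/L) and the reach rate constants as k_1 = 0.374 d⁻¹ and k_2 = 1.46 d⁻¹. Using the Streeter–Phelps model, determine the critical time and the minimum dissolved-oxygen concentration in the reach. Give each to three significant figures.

t_c ≈ 1.04 d; minimum DO ≈ 5.95 mg/L

Mixed DO = (4.52×8.75 + 0.402×0.214)/(4.52+0.402) = 39.64/4.922 = 8.053 mg/L.
Mixed L₀ = (4.52×4.70 + 0.402×200)/(4.922) = 101.6/4.922 = 20.65 mg/L.
Initial deficit D₀ = C_s − DO₀ = 9.54 − 8.053 = 1.487 mg/L.
t_c = (1/1.086) ln[(1.46/0.374)(1 − 1.487×1.086/(0.374×20.65))] = 0.9208 × ln(3.087) = 1.038 d.
D_c = (0.374/1.46) × 20.65 × e^(−0.374×1.038) = 0.2562 × 20.65 × 0.6783 = 3.588 mg/L.
Minimum DO = 9.54 − 3.588 = 5.952 mg/L.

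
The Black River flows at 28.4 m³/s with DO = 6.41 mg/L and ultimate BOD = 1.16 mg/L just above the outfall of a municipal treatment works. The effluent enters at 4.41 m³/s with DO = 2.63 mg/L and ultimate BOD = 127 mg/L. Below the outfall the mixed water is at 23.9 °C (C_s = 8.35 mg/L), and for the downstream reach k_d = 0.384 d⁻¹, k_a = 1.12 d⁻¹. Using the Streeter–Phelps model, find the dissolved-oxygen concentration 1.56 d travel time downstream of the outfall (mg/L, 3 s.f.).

Mixed DO = (28.4×6.41 + 4.41×2.63)/(28.4+4.41) = 193.6/32.81 = 5.902 mg/L.
Mixed L₀ = (28.4×1.16 + 4.41×127)/(32.81) = 593.0/32.81 = 18.07 mg/L.
Initial deficit D₀ = C_s − DO₀ = 8.35 − 5.902 = 2.448 mg/L.
D(1.56) = [0.384×18.07/(1.12−0.384)](e^(−0.384×1.56) − e^(−1.12×1.56)) + 2.448 e^(−1.12×1.56)
= 9.430 × (0.5493 − 0.1743) + 2.448 × 0.1743 = 3.964 mg/L.
DO = 8.35 − 3.964 = 4.386 mg/L.

DO ≈ 4.39 mg/L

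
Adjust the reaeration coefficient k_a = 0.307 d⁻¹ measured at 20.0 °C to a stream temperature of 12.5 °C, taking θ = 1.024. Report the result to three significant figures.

k_a(T₂) = k_a(T₁) · θ^(T₂−T₁) = 0.307 × 1.024^(12.5−20.0)
= 0.307 × 1.024^-7.50 = 0.307 × 0.8370 = 0.2570 d⁻¹.

k_a ≈ 0.257 d⁻¹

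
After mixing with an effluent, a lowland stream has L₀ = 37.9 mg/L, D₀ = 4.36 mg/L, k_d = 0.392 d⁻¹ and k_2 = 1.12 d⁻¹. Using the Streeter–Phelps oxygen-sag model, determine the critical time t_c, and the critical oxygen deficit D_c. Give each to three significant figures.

With k_2/k_d = 2.857 and 1 − D₀(k_2−k_d)/(k_d L₀) = 0.7864,
t_c = ln(2.857 × 0.7864) / (1.12 − 0.392) = ln(2.247) / 0.7280 = 0.8095/0.7280 = 1.112 d.
D_c = (k_d/k_2) L₀ e^(−k_d t_c) = (0.392/1.12) × 37.9 × e^(−0.392×1.112) = 0.3500 × 37.9 × 0.6467 = 8.578 mg/L.

t_c ≈ 1.11 d; D_c ≈ 8.58 mg/L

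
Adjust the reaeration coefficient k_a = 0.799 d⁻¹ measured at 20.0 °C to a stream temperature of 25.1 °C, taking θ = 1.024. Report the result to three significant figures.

k_a(T₂) = k_a(T₁) · θ^(T₂−T₁) = 0.799 × 1.024^(25.1−20.0)
= 0.799 × 1.024^5.10 = 0.799 × 1.129 = 0.9017 d⁻¹.

k_a ≈ 0.902 d⁻¹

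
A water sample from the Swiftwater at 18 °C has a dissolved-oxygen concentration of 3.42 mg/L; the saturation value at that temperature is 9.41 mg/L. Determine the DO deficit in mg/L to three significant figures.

D = C_s − C = 9.41 − 3.42 = 5.99 mg/L.

D ≈ 5.99 mg/L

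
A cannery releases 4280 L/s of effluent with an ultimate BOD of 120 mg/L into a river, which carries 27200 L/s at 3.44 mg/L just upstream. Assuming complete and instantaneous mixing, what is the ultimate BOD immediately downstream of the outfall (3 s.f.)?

Flow-weighted mixing: C = (Q_r C_r + Q_w C_w)/(Q_r + Q_w)
= (27200×3.44 + 4280×120)/(27200 + 4280) = 607200/31480 = 19.29 mg/L.

19.3 mg/L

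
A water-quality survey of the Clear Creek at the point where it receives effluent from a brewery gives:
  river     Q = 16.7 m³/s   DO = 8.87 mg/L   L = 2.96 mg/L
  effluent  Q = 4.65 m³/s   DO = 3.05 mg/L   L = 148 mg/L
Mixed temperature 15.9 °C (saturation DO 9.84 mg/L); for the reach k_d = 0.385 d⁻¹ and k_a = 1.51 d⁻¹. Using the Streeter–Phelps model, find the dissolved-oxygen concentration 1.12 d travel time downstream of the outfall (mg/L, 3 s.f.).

DO ≈ 3.92 mg/L

Mixed DO = (16.7×8.87 + 4.65×3.05)/(16.7+4.65) = 162.3/21.35 = 7.602 mg/L.
Mixed L₀ = (16.7×2.96 + 4.65×148)/(21.35) = 737.6/21.35 = 34.55 mg/L.
Initial deficit D₀ = C_s − DO₀ = 9.84 − 7.602 = 2.238 mg/L.
D(1.12) = [0.385×34.55/(1.51−0.385)](e^(−0.385×1.12) − e^(−1.51×1.12)) + 2.238 e^(−1.51×1.12)
= 11.82 × (0.6497 − 0.1843) + 2.238 × 0.1843 = 5.915 mg/L.
DO = 9.84 − 5.915 = 3.925 mg/L.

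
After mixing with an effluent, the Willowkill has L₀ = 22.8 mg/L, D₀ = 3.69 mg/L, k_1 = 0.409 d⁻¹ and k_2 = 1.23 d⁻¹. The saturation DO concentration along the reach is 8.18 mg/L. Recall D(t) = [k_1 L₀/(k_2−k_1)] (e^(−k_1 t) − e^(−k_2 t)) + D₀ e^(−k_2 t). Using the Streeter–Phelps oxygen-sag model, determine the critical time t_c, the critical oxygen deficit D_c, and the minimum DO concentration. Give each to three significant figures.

t_c = [1/(k_2−k_1)] ln[(k_2/k_1)(1 − D₀(k_2−k_1)/(k_1 L₀))]
= [1/(1.23−0.409)] ln[(1.23/0.409)(1 − 3.69×0.8210/(0.409×22.8))]
= (1/0.8210) ln[3.007 × 0.6751] = 1.218 × ln(2.030) = 1.218 × 0.7082 = 0.8626 d.
D_c = (k_1/k_2) L₀ e^(−k_1 t_c) = (0.409/1.23) × 22.8 × e^(−0.409×0.8626) = 0.3325 × 22.8 × 0.7027 = 5.328 mg/L.
Minimum DO = C_s − D_c = 8.18 − 5.328 = 2.852 mg/L.

t_c ≈ 0.863 d; D_c ≈ 5.33 mg/L; min DO ≈ 2.85 mg/L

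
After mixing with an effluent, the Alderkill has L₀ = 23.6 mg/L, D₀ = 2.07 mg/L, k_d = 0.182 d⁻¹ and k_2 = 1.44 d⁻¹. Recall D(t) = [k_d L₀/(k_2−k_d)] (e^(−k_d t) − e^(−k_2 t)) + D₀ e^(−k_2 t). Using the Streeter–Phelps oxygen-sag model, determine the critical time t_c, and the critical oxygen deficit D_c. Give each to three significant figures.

t_c = [1/(k_2−k_d)] ln[(k_2/k_d)(1 − D₀(k_2−k_d)/(k_d L₀))]
= [1/(1.44−0.182)] ln[(1.44/0.182)(1 − 2.07×1.258/(0.182×23.6))]
= (1/1.258) ln[7.912 × 0.3937] = 0.7949 × ln(3.115) = 0.7949 × 1.136 = 0.9033 d.
L(t_c) = L₀ e^(−k_d t_c) = 23.6 × 0.8484 = 20.02 mg/L, and at the critical point k_2 D_c = k_d L, so D_c = (0.182/1.44) × 20.02 = 2.531 mg/L.

t_c ≈ 0.903 d; D_c ≈ 2.53 mg/L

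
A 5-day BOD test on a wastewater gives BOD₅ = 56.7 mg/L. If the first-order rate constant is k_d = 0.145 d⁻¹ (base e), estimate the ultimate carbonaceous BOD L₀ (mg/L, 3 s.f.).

L₀ ≈ 110 mg/L

BOD₅ = L₀(1 − e^(−5k_d)) ⇒ L₀ = BOD₅ / (1 − e^(−5×0.145))
= 56.7 / (1 − 0.4843) = 56.7 / 0.5157 = 110.0 mg/L.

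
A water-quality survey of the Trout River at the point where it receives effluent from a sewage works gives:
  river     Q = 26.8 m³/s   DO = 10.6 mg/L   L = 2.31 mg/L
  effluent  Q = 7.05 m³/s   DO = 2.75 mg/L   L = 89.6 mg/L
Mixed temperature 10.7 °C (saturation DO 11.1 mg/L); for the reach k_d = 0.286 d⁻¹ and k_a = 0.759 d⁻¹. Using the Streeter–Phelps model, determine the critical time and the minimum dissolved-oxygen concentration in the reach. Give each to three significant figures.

Mixed DO = (26.8×10.6 + 7.05×2.75)/(26.8+7.05) = 303.5/33.85 = 8.965 mg/L.
Mixed L₀ = (26.8×2.31 + 7.05×89.6)/(33.85) = 693.6/33.85 = 20.49 mg/L.
Initial deficit D₀ = C_s − DO₀ = 11.1 − 8.965 = 2.135 mg/L.
t_c = (1/0.4730) ln[(0.759/0.286)(1 − 2.135×0.4730/(0.286×20.49))] = 2.114 × ln(2.197) = 1.664 d.
D_c = (0.286/0.759) × 20.49 × e^(−0.286×1.664) = 0.3768 × 20.49 × 0.6214 = 4.798 mg/L.
Minimum DO = 11.1 − 4.798 = 6.302 mg/L.

t_c ≈ 1.66 d; minimum DO ≈ 6.30 mg/L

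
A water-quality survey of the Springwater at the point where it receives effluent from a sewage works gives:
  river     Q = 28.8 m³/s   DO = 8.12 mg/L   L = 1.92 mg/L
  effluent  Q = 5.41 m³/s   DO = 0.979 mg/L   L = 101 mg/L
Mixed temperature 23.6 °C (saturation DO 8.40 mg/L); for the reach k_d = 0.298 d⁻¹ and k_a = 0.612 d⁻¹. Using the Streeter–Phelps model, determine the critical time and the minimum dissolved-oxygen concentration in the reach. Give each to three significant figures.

Mixed DO = (28.8×8.12 + 5.41×0.979)/(28.8+5.41) = 239.2/34.21 = 6.991 mg/L.
Mixed L₀ = (28.8×1.92 + 5.41×101)/(34.21) = 601.7/34.21 = 17.59 mg/L.
Initial deficit D₀ = C_s − DO₀ = 8.40 − 6.991 = 1.409 mg/L.
t_c = (1/0.3140) ln[(0.612/0.298)(1 − 1.409×0.3140/(0.298×17.59))] = 3.185 × ln(1.880) = 2.011 d.
D_c = (0.298/0.612) × 17.59 × e^(−0.298×2.011) = 0.4869 × 17.59 × 0.5492 = 4.704 mg/L.
Minimum DO = 8.40 − 4.704 = 3.696 mg/L.

t_c ≈ 2.01 d; minimum DO ≈ 3.70 mg/L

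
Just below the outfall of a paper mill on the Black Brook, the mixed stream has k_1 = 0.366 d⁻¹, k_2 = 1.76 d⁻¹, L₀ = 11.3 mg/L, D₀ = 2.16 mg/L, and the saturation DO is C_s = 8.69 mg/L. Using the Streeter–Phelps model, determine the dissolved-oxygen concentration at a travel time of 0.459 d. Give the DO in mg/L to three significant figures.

k_1 L₀/(k_2−k_1) = 0.366×11.3/(1.76−0.366) = 4.136/1.394 = 2.967 mg/L.
e^(−k_1 t) = e^(−0.366×0.4590) = 0.8454; e^(−k_2 t) = e^(−1.76×0.4590) = 0.4458.
D = 2.967 × (0.8454 − 0.4458) + 2.16 × 0.4458 = 1.185 + 0.9630 = 2.148 mg/L.
DO = C_s − D = 8.69 − 2.148 = 6.542 mg/L.

DO ≈ 6.54 mg/L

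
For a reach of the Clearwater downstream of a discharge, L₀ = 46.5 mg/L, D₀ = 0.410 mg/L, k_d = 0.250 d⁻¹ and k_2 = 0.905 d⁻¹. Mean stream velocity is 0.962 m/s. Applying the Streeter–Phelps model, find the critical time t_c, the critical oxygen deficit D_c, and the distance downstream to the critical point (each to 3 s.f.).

t_c ≈ 1.93 d; D_c ≈ 7.93 mg/L; x_c ≈ 160 km

With k_2/k_d = 3.620 and 1 − D₀(k_2−k_d)/(k_d L₀) = 0.9769,
t_c = ln(3.620 × 0.9769) / (0.905 − 0.250) = ln(3.536) / 0.6550 = 1.263/0.6550 = 1.928 d.
L(t_c) = L₀ e^(−k_d t_c) = 46.5 × 0.6175 = 28.71 mg/L, and at the critical point k_2 D_c = k_d L, so D_c = (0.250/0.905) × 28.71 = 7.932 mg/L.
x_c = v t_c = 0.962 m/s × 1.928 d × 86400 s/d = 160300 m ≈ 160 km.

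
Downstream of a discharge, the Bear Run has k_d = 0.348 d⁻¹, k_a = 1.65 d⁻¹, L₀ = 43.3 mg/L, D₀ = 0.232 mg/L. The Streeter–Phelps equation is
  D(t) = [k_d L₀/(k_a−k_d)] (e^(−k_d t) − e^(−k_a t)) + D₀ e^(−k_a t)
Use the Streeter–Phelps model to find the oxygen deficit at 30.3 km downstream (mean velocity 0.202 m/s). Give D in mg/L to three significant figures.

D ≈ 5.68 mg/L

Travel time t = x/v = 30.3 km / (0.202 m/s) = 30300 m / 0.202 m/s = 150000 s = 1.736 d.
k_d L₀/(k_a−k_d) = 0.348×43.3/(1.65−0.348) = 15.07/1.302 = 11.57 mg/L.
e^(−k_d t) = e^(−0.348×1.736) = 0.5465; e^(−k_a t) = e^(−1.65×1.736) = 0.05701.
D = 11.57 × (0.5465 − 0.05701) + 0.232 × 0.05701 = 5.665 + 0.01323 = 5.679 mg/L.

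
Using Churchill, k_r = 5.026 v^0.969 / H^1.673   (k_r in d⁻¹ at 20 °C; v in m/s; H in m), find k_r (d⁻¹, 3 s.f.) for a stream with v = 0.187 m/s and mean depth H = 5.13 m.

k_r = 5.026 × 0.187^0.969 / 5.13^1.673 = 5.026 × 0.1970 / 15.42 = 0.06421 d⁻¹.

k_r ≈ 0.0642 d⁻¹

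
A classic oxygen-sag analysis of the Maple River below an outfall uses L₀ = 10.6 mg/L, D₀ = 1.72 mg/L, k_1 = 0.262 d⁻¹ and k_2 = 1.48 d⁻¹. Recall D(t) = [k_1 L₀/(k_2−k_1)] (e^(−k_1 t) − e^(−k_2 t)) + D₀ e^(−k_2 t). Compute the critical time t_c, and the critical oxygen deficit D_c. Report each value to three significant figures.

t_c ≈ 0.269 d; D_c ≈ 1.75 mg/L

At the critical point dD/dt = 0, so k_1 L₀ e^(−k_1 t) = k_2 D. Substituting D(t) from the Streeter–Phelps equation and solving for t gives
t_c = ln[(k_2/k_1)(1 − D₀(k_2−k_1)/(k_1 L₀))] / (k_2−k_1).
Here k_2−k_1 = 1.218 d⁻¹ and 1 − D₀(k_2−k_1)/(k_1 L₀) = 1 − 1.72×1.218/(0.262×10.6) = 0.2457, so
t_c = ln(5.649 × 0.2457) / 1.218 = 0.3276 / 1.218 = 0.2690 d.
L(t_c) = L₀ e^(−k_1 t_c) = 10.6 × 0.9319 = 9.879 mg/L, and at the critical point k_2 D_c = k_1 L, so D_c = (0.262/1.48) × 9.879 = 1.749 mg/L.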